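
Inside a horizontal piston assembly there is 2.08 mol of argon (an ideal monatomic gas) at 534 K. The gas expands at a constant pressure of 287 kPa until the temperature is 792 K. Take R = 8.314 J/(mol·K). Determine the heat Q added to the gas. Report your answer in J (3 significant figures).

Isobaric: W = nRΔT = (2.08)(8.314)(258) = 4462 J.
ΔU = nCᵥΔT with Cᵥ = 3R/2: ΔU = (2.08)(12.47)(258) = 6692 J.
Q = ΔU + W = 6692 + 4462 = 11154 J.

Q ≈ 11200 J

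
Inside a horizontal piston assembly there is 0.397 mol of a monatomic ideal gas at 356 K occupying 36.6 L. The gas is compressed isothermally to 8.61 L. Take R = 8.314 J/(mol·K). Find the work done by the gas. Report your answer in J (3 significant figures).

W ≈ -1700 J

Isothermal: W = nRT ln(V₂/V₁).
W = (0.397)(8.314)(356) × ln(8.61/36.6)
  = 1175 × -1.447
W_by_gas = -1700 J.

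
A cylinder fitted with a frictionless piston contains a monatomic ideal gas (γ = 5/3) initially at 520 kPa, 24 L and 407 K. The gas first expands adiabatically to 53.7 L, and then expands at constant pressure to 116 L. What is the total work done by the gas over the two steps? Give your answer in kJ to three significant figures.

Step 1 (adiabatic): W = (P₁V₁ − P₂V₂)/(γ−1) = (12480 − 7295)/0.667 = 7777 J.
After step 1: P = 135.9 kPa, V = 53.7 L, T = 237.9 K.
Step 2 (isobaric): W = PΔV = (135.9 kPa)(116 − 53.7 L) = 8464 J.
W_total = 7777 + 8464 = 16241 J.

W_total ≈ 16.2 kJ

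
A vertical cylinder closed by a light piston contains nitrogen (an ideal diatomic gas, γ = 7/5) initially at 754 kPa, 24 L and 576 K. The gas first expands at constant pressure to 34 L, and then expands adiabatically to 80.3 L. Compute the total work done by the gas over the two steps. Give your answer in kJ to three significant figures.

Step 1 (isobaric): W = PΔV = (754 kPa)(34 − 24 L) = 7540 J.
After step 1: P = 754 kPa, V = 34 L, T = 816 K.
Step 2 (adiabatic): W = (P₁V₁ − P₂V₂)/(γ−1) = (25636 − 18178)/0.4 = 18644 J.
W_total = 7540 + 18644 = 26184 J.

W_total ≈ 26.2 kJ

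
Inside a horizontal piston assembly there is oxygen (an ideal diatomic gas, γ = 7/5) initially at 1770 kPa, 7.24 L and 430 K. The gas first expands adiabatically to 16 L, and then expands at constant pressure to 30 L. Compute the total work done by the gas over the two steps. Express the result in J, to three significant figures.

W_total ≈ 16900 J

Step 1 (adiabatic): W = (P₁V₁ − P₂V₂)/(γ−1) = (12815 − 9332)/0.4 = 8708 J.
After step 1: P = 583.2 kPa, V = 16 L, T = 313.1 K.
Step 2 (isobaric): W = PΔV = (583.2 kPa)(30 − 16 L) = 8165 J.
W_total = 8708 + 8165 = 16873 J.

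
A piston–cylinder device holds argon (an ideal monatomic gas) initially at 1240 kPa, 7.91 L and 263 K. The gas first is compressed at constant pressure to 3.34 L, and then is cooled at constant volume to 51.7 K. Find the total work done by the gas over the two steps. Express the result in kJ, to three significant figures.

Step 1 (isobaric): W = PΔV = (1240 kPa)(3.34 − 7.91 L) = -5667 J.
Step 2 (isochoric): W = 0 (constant volume).
W_total = -5667 + 0 = -5667 J.

W_total ≈ -5.67 kJ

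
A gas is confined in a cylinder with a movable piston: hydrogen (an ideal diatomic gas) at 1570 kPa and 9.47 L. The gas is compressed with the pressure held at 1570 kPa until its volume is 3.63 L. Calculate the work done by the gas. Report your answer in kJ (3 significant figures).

W ≈ -9.17 kJ

Isobaric: W = P ΔV.
W = (1570 kPa)(3.63 − 9.47 L) = (1570)(-5.84) = -9169 J.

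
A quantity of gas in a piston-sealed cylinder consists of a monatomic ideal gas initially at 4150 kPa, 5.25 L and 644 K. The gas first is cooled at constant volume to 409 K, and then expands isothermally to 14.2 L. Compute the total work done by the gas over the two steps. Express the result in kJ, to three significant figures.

Step 1 (isochoric): W = 0 (constant volume).
After step 1: P = 2636 kPa (V unchanged).
Step 2 (isothermal): W = P₁V₁ ln(V₂/V₁) = (13837) ln(14.2/5.25) = 13768 J.
W_total = 0 + 13768 = 13768 J.

W_total ≈ 13.8 kJ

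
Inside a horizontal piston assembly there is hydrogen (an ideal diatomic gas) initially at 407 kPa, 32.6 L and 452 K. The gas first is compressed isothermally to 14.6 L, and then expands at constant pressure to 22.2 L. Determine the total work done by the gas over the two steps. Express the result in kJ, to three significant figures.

W_total ≈ -3.75 kJ

Step 1 (isothermal): W = P₁V₁ ln(V₂/V₁) = (13268) ln(14.6/32.6) = -10658 J.
After step 1: P = 908.8 kPa, V = 14.6 L, T = 452 K.
Step 2 (isobaric): W = PΔV = (908.8 kPa)(22.2 − 14.6 L) = 6907 J.
W_total = -10658 + 6907 = -3751 J.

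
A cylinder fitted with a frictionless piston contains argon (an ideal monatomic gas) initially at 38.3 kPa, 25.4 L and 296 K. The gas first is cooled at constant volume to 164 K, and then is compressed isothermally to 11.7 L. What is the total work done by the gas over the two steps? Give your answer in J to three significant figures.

Step 1 (isochoric): W = 0 (constant volume).
After step 1: P = 21.22 kPa (V unchanged).
Step 2 (isothermal): W = P₁V₁ ln(V₂/V₁) = (539) ln(11.7/25.4) = -417.8 J.
W_total = 0 − 417.8 = -417.8 J.

W_total ≈ -418 J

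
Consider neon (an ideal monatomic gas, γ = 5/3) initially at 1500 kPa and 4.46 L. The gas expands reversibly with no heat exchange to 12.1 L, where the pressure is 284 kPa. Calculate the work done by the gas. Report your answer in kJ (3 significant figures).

Adiabatic: W = (P₁V₁ − P₂V₂)/(γ − 1) with γ = 5/3.
P₁V₁ = 6690 J, P₂V₂ = 3436 J.
W = (6690 − 3436) / 0.6667 = 4880 J.

W ≈ 4.88 kJ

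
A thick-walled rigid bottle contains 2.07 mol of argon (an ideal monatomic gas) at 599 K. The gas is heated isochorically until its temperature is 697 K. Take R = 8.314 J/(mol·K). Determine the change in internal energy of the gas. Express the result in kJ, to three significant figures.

ΔU ≈ 2.53 kJ

Constant volume ⇒ W = 0, so Q = ΔU = nCᵥΔT with Cᵥ = 3R/2 = 12.47 J/(mol·K).
ΔU = (2.07)(12.47)(697 − 599) = 2530 J.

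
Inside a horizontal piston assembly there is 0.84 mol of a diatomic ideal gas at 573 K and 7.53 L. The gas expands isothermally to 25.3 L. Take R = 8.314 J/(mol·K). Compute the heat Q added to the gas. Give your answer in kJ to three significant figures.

Q ≈ 4.85 kJ

Isothermal ⇒ ΔU = 0, so Q = W = nRT ln(V₂/V₁).
Q = (0.84)(8.314)(573) ln(25.3/7.53) = 4002 × 1.212 = 4850 J.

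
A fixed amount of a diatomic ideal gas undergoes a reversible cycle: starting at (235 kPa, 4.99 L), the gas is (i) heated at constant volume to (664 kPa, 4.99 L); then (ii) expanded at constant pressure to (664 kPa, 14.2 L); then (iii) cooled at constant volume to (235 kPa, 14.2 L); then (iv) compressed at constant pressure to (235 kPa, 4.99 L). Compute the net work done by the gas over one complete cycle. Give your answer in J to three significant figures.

Constant-volume legs do no work.
W(ii) = (664)(14.2 − 4.99) = 6115 J; W(iv) = (235)(4.99 − 14.2) = -2164 J.
W_net = 6115 − 2164 = 3951 J (the clockwise enclosed area).

W_net ≈ 3950 J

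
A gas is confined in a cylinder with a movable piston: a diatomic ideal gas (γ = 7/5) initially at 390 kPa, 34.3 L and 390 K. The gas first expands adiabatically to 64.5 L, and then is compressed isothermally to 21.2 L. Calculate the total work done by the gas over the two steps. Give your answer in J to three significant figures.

Step 1 (adiabatic): W = (P₁V₁ − P₂V₂)/(γ−1) = (13377 − 10391)/0.4 = 7465 J.
After step 1: P = 161.1 kPa, V = 64.5 L, T = 302.9 K.
Step 2 (isothermal): W = P₁V₁ ln(V₂/V₁) = (10391) ln(21.2/64.5) = -11562 J.
W_total = 7465 − 11562 = -4096 J.

W_total ≈ -4100 J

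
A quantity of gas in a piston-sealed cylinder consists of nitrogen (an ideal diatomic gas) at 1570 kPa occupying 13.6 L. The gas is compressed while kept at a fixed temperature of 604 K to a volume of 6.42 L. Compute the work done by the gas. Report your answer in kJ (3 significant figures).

W ≈ -16.0 kJ

Isothermal: W = nRT ln(V₂/V₁) = P₁V₁ ln(V₂/V₁).
P₁V₁ = (1570 kPa)(13.6 L) = 21352 J.
W = 21352 × ln(6.42/13.6) = 21352 × -0.7507
W_by_gas = -16028 J.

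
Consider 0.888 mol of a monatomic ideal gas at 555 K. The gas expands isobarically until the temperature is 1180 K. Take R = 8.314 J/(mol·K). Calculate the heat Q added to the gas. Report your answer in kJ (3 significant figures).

Isobaric: W = nRΔT = (0.888)(8.314)(625) = 4614 J.
ΔU = nCᵥΔT with Cᵥ = 3R/2: ΔU = (0.888)(12.47)(625) = 6921 J.
Q = ΔU + W = 6921 + 4614 = 11536 J.

Q ≈ 11.5 kJ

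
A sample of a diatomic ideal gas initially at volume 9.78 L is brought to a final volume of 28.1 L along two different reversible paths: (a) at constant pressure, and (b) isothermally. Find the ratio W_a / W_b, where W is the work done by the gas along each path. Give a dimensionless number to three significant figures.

W_a / W_b ≈ 1.77

Path (a) isobaric: W = P₁(V₂ − V₁) → W_a/(P₁V₁) = 1.873.
Path (b) isothermal: W = P₁V₁ ln(V₂/V₁) → W_b/(P₁V₁) = 1.055.
W_a / W_b = 1.873 / 1.055 = 1.775.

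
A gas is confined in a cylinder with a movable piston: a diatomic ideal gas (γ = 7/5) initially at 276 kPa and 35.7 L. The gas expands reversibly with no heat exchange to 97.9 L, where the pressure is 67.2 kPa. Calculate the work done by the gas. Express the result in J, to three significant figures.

Adiabatic: W = (P₁V₁ − P₂V₂)/(γ − 1) with γ = 7/5.
P₁V₁ = 9853 J, P₂V₂ = 6579 J.
W = (9853 − 6579) / 0.4 = 8186 J.

W ≈ 8190 J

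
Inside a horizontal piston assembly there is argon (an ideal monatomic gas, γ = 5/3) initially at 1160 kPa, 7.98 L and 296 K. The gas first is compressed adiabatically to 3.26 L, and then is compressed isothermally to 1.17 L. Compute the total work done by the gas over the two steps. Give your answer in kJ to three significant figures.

Step 1 (adiabatic): W = (P₁V₁ − P₂V₂)/(γ−1) = (9257 − 16813)/0.667 = -11335 J.
After step 1: P = 5157 kPa, V = 3.26 L, T = 537.6 K.
Step 2 (isothermal): W = P₁V₁ ln(V₂/V₁) = (16813) ln(1.17/3.26) = -17229 J.
W_total = -11335 − 17229 = -28564 J.

W_total ≈ -28.6 kJ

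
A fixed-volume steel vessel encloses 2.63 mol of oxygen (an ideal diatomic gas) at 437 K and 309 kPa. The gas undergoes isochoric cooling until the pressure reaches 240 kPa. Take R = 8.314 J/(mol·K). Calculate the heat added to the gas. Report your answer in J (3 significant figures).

Q ≈ -5330 J

Constant volume ⇒ W = 0, so Q = ΔU = nCᵥΔT with Cᵥ = 5R/2 = 20.79 J/(mol·K).
At constant V, T₂/T₁ = P₂/P₁ ⇒ ΔT = T₁(P₂/P₁ − 1) = 437·(240/309 − 1) = -97.58 K.
ΔU = (2.63)(20.79)(-97.58) = -5334 J.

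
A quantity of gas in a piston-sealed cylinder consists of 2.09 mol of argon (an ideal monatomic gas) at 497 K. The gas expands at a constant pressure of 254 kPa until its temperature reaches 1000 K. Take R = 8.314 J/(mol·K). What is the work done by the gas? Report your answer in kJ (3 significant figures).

W ≈ 8.74 kJ

Isobaric: W = P ΔV = nR ΔT.
W = (2.09)(8.314)(1000 − 497) = 8740 J.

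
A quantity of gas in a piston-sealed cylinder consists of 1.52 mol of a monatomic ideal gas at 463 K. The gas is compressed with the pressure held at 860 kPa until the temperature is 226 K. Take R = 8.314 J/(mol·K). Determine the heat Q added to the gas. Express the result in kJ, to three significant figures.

Q ≈ -7.49 kJ

Isobaric: W = nRΔT = (1.52)(8.314)(-237) = -2995 J.
ΔU = nCᵥΔT with Cᵥ = 3R/2: ΔU = (1.52)(12.47)(-237) = -4493 J.
Q = ΔU + W = -4493 − 2995 = -7488 J.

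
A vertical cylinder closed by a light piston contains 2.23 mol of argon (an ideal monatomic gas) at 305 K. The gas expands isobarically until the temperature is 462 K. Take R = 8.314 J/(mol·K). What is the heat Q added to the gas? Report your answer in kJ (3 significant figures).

Q ≈ 7.28 kJ

Isobaric: W = nRΔT = (2.23)(8.314)(157) = 2911 J.
ΔU = nCᵥΔT with Cᵥ = 3R/2: ΔU = (2.23)(12.47)(157) = 4366 J.
Q = ΔU + W = 4366 + 2911 = 7277 J.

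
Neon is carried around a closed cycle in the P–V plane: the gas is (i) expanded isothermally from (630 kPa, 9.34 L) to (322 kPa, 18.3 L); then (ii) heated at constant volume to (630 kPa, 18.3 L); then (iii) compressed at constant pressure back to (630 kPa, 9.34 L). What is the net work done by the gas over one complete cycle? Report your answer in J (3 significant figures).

Leg (i): W = PᵢVᵢ ln(V_f/Vᵢ) = (5884) ln(18.3/9.34) = 3958 J.
Leg (ii): W = 0.
Leg (iii): W = PΔV = (630)(9.34 − 18.3) = -5645 J.
W_net = 3958 − 5645 = -1687 J.

W_net ≈ -1690 J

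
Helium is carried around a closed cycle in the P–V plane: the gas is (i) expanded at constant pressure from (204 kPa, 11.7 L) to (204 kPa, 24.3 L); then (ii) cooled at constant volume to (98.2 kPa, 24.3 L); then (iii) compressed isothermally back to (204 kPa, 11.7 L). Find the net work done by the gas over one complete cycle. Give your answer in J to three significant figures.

W_net ≈ 826 J

Leg (i): W = PΔV = (204)(24.3 − 11.7) = 2570 J.
Leg (ii): W = 0.
Leg (iii): W = PᵢVᵢ ln(V_f/Vᵢ) = (2386) ln(11.7/24.3) = -1744 J.
W_net = 2570 − 1744 = 826.3 J.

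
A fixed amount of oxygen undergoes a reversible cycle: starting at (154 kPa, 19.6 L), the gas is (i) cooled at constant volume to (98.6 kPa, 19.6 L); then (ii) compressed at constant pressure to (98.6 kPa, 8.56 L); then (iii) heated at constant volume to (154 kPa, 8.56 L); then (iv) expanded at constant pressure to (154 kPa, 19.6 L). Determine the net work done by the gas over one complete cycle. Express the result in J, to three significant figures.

W_net ≈ 612 J

Constant-volume legs do no work.
W(ii) = (98.6)(8.56 − 19.6) = -1089 J; W(iv) = (154)(19.6 − 8.56) = 1700 J.
W_net = -1089 + 1700 = 611.6 J (the clockwise enclosed area).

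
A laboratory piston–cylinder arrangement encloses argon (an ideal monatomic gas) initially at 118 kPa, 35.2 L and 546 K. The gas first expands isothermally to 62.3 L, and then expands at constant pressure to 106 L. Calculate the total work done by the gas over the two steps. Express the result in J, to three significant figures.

W_total ≈ 5280 J

Step 1 (isothermal): W = P₁V₁ ln(V₂/V₁) = (4154) ln(62.3/35.2) = 2371 J.
After step 1: P = 66.67 kPa, V = 62.3 L, T = 546 K.
Step 2 (isobaric): W = PΔV = (66.67 kPa)(106 − 62.3 L) = 2914 J.
W_total = 2371 + 2914 = 5285 J.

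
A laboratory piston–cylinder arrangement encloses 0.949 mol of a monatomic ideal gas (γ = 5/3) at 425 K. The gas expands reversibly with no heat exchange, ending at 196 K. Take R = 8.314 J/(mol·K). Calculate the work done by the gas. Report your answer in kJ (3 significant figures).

Adiabatic ⇒ Q = 0, so W_by = −ΔU = nCᵥ(T₁ − T₂).
Cᵥ = 3R/2 = 12.47 J/(mol·K).
W = (0.949)(12.47)(425 − 196) = 2710 J.

W ≈ 2.71 kJ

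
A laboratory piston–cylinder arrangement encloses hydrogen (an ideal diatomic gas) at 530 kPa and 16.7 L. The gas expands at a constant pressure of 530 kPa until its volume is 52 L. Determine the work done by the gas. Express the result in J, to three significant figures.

Isobaric: W = P ΔV.
W = (530 kPa)(52 − 16.7 L) = (530)(35.3) = 18709 J.

W ≈ 18700 J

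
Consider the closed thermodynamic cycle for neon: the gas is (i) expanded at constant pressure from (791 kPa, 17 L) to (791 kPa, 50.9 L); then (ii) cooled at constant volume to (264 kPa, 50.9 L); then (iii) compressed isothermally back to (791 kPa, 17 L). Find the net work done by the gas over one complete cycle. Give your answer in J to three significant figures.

Leg (i): W = PΔV = (791)(50.9 − 17) = 26815 J.
Leg (ii): W = 0.
Leg (iii): W = PᵢVᵢ ln(V_f/Vᵢ) = (13438) ln(17/50.9) = -14736 J.
W_net = 26815 − 14736 = 12079 J.

W_net ≈ 12100 J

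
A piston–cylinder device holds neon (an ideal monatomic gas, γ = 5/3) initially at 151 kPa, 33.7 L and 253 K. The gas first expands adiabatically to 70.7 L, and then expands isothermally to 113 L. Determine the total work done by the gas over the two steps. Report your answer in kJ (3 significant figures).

Step 1 (adiabatic): W = (P₁V₁ − P₂V₂)/(γ−1) = (5089 − 3105)/0.667 = 2975 J.
After step 1: P = 43.92 kPa, V = 70.7 L, T = 154.4 K.
Step 2 (isothermal): W = P₁V₁ ln(V₂/V₁) = (3105) ln(113/70.7) = 1456 J.
W_total = 2975 + 1456 = 4431 J.

W_total ≈ 4.43 kJ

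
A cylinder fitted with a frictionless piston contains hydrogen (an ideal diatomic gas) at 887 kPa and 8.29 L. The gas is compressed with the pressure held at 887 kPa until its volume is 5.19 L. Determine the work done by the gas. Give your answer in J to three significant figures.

Isobaric: W = P ΔV.
W = (887 kPa)(5.19 − 8.29 L) = (887)(-3.1) = -2750 J.

W ≈ -2750 J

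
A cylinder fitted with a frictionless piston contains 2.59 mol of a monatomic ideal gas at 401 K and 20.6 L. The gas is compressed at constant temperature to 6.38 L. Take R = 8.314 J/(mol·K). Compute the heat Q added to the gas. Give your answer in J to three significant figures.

Isothermal ⇒ ΔU = 0, so Q = W = nRT ln(V₂/V₁).
Q = (2.59)(8.314)(401) ln(6.38/20.6) = 8635 × -1.172 = -10121 J.

Q ≈ -10100 J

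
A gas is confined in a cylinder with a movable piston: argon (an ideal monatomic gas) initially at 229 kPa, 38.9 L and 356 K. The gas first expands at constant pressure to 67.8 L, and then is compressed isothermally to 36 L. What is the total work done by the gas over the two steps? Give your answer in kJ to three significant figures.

Step 1 (isobaric): W = PΔV = (229 kPa)(67.8 − 38.9 L) = 6618 J.
After step 1: P = 229 kPa, V = 67.8 L, T = 620.5 K.
Step 2 (isothermal): W = P₁V₁ ln(V₂/V₁) = (15526) ln(36/67.8) = -9829 J.
W_total = 6618 − 9829 = -3211 J.

W_total ≈ -3.21 kJ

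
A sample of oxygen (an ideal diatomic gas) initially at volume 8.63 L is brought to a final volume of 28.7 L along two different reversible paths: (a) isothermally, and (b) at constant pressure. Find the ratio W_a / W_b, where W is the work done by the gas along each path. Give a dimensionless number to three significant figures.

Path (a) isothermal: W = P₁V₁ ln(V₂/V₁) → W_a/(P₁V₁) = 1.202.
Path (b) isobaric: W = P₁(V₂ − V₁) → W_b/(P₁V₁) = 2.326.
W_a / W_b = 1.202 / 2.326 = 0.5167.

W_a / W_b ≈ 0.517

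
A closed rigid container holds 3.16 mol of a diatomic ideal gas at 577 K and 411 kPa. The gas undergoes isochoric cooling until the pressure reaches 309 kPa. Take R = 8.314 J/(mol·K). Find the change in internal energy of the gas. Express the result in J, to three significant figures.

Constant volume ⇒ W = 0, so Q = ΔU = nCᵥΔT with Cᵥ = 5R/2 = 20.79 J/(mol·K).
At constant V, T₂/T₁ = P₂/P₁ ⇒ ΔT = T₁(P₂/P₁ − 1) = 577·(309/411 − 1) = -143.2 K.
ΔU = (3.16)(20.79)(-143.2) = -9405 J.

ΔU ≈ -9410 J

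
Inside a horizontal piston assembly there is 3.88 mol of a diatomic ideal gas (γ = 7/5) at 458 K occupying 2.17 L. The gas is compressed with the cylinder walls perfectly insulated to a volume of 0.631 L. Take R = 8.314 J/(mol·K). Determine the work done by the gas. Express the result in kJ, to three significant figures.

W ≈ -23.6 kJ

Adiabatic: TV^(γ−1) = const with γ = 7/5.
T₂ = T₁ (V₁/V₂)^(γ−1) = 458 × (2.17/0.631)^0.4 = 458 × 1.639 = 750.7 K.
W_by = nCᵥ(T₁ − T₂) = (3.88)(20.79)(458 − 750.7) = -23601 J.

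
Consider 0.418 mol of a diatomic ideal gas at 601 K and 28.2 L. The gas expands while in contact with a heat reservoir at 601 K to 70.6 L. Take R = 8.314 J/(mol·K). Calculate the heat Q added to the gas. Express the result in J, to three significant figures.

Q ≈ 1920 J

Isothermal ⇒ ΔU = 0, so Q = W = nRT ln(V₂/V₁).
Q = (0.418)(8.314)(601) ln(70.6/28.2) = 2089 × 0.9177 = 1917 J.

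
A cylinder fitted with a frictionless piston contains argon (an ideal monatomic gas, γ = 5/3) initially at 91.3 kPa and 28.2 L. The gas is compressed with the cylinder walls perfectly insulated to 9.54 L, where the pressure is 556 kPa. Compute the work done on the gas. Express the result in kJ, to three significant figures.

W ≈ 4.09 kJ

Adiabatic: W = (P₁V₁ − P₂V₂)/(γ − 1) with γ = 5/3.
P₁V₁ = 2575 J, P₂V₂ = 5304 J.
W = (2575 − 5304) / 0.6667 = -4094 J.
Work on gas = −W_by = 4094 J.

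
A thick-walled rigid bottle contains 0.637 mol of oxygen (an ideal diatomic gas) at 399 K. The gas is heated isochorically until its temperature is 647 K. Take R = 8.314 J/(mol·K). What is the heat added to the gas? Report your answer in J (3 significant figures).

Constant volume ⇒ W = 0, so Q = ΔU = nCᵥΔT with Cᵥ = 5R/2 = 20.79 J/(mol·K).
ΔU = (0.637)(20.79)(647 − 399) = 3284 J.

Q ≈ 3280 J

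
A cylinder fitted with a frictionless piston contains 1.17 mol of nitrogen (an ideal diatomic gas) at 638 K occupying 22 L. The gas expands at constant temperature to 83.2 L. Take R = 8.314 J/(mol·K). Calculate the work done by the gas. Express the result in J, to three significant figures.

Isothermal: W = nRT ln(V₂/V₁).
W = (1.17)(8.314)(638) × ln(83.2/22)
  = 6206 × 1.33
W_by_gas = 8255 J.

W ≈ 8260 J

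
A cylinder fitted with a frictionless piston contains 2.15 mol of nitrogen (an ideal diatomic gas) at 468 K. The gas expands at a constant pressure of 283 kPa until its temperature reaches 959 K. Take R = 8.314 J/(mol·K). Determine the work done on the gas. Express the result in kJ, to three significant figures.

W ≈ -8.78 kJ

Isobaric: W = P ΔV = nR ΔT.
W = (2.15)(8.314)(959 − 468) = 8777 J.
Work on gas = −W_by = -8777 J.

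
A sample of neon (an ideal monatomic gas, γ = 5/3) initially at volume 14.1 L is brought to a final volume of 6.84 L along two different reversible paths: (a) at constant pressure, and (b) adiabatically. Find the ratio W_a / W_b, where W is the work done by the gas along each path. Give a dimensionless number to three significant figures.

Path (a) isobaric: W = P₁(V₂ − V₁) → W_a/(P₁V₁) = -0.5149.
Path (b) adiabatic: W = P₁V₁(1 − (V₁/V₂)^(γ−1))/(γ−1) → W_b/(P₁V₁) = -0.9296.
W_a / W_b = -0.5149 / -0.9296 = 0.5539.

W_a / W_b ≈ 0.554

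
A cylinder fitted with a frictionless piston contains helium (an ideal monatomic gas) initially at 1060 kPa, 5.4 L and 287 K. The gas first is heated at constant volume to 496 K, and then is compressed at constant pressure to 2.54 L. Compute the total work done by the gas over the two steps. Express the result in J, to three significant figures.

W_total ≈ -5240 J

Step 1 (isochoric): W = 0 (constant volume).
After step 1: P = 1832 kPa (V unchanged).
Step 2 (isobaric): W = PΔV = (1832 kPa)(2.54 − 5.4 L) = -5239 J.
W_total = 0 − 5239 = -5239 J.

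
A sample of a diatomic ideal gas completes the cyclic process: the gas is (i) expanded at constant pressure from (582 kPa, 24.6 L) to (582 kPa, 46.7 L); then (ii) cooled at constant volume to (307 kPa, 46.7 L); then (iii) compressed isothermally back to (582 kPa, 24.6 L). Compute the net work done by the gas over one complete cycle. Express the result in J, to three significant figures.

W_net ≈ 3670 J

Leg (i): W = PΔV = (582)(46.7 − 24.6) = 12862 J.
Leg (ii): W = 0.
Leg (iii): W = PᵢVᵢ ln(V_f/Vᵢ) = (14337) ln(24.6/46.7) = -9190 J.
W_net = 12862 − 9190 = 3672 J.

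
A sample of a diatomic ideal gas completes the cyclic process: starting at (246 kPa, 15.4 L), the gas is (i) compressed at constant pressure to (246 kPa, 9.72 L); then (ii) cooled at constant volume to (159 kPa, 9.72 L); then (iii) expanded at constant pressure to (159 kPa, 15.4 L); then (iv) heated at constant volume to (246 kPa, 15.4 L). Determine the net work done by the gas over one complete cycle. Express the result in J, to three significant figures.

Constant-volume legs do no work.
W(i) = (246)(9.72 − 15.4) = -1397 J; W(iii) = (159)(15.4 − 9.72) = 903.1 J.
W_net = -1397 + 903.1 = -494.2 J (the counter-clockwise enclosed area).

W_net ≈ -494 J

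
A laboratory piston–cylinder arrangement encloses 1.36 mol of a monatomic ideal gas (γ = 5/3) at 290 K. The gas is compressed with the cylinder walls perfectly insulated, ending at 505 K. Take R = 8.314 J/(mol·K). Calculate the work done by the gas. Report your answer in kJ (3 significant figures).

Adiabatic ⇒ Q = 0, so W_by = −ΔU = nCᵥ(T₁ − T₂).
Cᵥ = 3R/2 = 12.47 J/(mol·K).
W = (1.36)(12.47)(290 − 505) = -3647 J.

W ≈ -3.65 kJ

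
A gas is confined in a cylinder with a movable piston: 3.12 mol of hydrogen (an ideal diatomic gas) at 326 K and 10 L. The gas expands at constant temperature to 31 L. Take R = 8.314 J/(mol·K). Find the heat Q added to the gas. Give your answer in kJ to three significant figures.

Q ≈ 9.57 kJ

Isothermal ⇒ ΔU = 0, so Q = W = nRT ln(V₂/V₁).
Q = (3.12)(8.314)(326) ln(31/10) = 8456 × 1.131 = 9568 J.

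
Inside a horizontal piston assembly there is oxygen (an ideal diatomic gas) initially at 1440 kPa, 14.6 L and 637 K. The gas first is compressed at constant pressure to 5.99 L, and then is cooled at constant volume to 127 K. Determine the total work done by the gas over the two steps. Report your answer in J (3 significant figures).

Step 1 (isobaric): W = PΔV = (1440 kPa)(5.99 − 14.6 L) = -12398 J.
Step 2 (isochoric): W = 0 (constant volume).
W_total = -12398 + 0 = -12398 J.

W_total ≈ -12400 J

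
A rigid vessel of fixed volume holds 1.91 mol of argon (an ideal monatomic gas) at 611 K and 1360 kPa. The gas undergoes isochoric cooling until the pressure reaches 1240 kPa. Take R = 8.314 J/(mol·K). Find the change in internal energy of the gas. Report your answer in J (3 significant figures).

ΔU ≈ -1280 J

Constant volume ⇒ W = 0, so Q = ΔU = nCᵥΔT with Cᵥ = 3R/2 = 12.47 J/(mol·K).
At constant V, T₂/T₁ = P₂/P₁ ⇒ ΔT = T₁(P₂/P₁ − 1) = 611·(1240/1360 − 1) = -53.91 K.
ΔU = (1.91)(12.47)(-53.91) = -1284 J.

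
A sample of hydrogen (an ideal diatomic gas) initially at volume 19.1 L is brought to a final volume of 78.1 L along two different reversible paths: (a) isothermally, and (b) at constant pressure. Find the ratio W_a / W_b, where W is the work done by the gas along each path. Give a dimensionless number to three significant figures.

W_a / W_b ≈ 0.456

Path (a) isothermal: W = P₁V₁ ln(V₂/V₁) → W_a/(P₁V₁) = 1.408.
Path (b) isobaric: W = P₁(V₂ − V₁) → W_b/(P₁V₁) = 3.089.
W_a / W_b = 1.408 / 3.089 = 0.4559.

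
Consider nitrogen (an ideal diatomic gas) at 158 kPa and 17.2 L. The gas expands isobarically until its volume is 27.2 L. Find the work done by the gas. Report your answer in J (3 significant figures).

W ≈ 1580 J

Isobaric: W = P ΔV.
W = (158 kPa)(27.2 − 17.2 L) = (158)(10) = 1580 J.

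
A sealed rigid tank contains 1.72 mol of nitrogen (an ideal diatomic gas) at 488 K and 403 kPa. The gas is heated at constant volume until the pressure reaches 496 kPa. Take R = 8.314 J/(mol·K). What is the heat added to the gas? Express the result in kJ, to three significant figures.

Q ≈ 4.03 kJ

Constant volume ⇒ W = 0, so Q = ΔU = nCᵥΔT with Cᵥ = 5R/2 = 20.79 J/(mol·K).
At constant V, T₂/T₁ = P₂/P₁ ⇒ ΔT = T₁(P₂/P₁ − 1) = 488·(496/403 − 1) = 112.6 K.
ΔU = (1.72)(20.79)(112.6) = 4026 J.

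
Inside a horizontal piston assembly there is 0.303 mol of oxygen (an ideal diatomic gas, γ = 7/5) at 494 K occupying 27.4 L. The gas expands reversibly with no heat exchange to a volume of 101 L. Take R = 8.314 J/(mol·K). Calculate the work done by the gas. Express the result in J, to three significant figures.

W ≈ 1260 J

Adiabatic: TV^(γ−1) = const with γ = 7/5.
T₂ = T₁ (V₁/V₂)^(γ−1) = 494 × (27.4/101)^0.4 = 494 × 0.5934 = 293.2 K.
W_by = nCᵥ(T₁ − T₂) = (0.303)(20.79)(494 − 293.2) = 1265 J.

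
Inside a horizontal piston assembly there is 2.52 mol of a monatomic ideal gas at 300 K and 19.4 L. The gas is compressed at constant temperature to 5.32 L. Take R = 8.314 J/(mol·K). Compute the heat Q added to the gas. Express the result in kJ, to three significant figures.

Isothermal ⇒ ΔU = 0, so Q = W = nRT ln(V₂/V₁).
Q = (2.52)(8.314)(300) ln(5.32/19.4) = 6285 × -1.294 = -8132 J.

Q ≈ -8.13 kJ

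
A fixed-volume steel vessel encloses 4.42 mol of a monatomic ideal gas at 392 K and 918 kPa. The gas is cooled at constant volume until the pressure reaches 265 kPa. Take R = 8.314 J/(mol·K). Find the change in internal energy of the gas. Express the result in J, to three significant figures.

ΔU ≈ -15400 J

Constant volume ⇒ W = 0, so Q = ΔU = nCᵥΔT with Cᵥ = 3R/2 = 12.47 J/(mol·K).
At constant V, T₂/T₁ = P₂/P₁ ⇒ ΔT = T₁(P₂/P₁ − 1) = 392·(265/918 − 1) = -278.8 K.
ΔU = (4.42)(12.47)(-278.8) = -15370 J.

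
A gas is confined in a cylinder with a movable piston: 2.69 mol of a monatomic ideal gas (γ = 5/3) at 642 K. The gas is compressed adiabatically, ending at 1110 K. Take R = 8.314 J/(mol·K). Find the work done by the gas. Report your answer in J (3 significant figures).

Adiabatic ⇒ Q = 0, so W_by = −ΔU = nCᵥ(T₁ − T₂).
Cᵥ = 3R/2 = 12.47 J/(mol·K).
W = (2.69)(12.47)(642 − 1110) = -15700 J.

W ≈ -15700 J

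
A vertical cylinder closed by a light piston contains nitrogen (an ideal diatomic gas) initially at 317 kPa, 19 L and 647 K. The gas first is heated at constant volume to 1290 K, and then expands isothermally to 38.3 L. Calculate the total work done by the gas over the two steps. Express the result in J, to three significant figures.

W_total ≈ 8420 J

Step 1 (isochoric): W = 0 (constant volume).
After step 1: P = 632 kPa (V unchanged).
Step 2 (isothermal): W = P₁V₁ ln(V₂/V₁) = (12009) ln(38.3/19) = 8418 J.
W_total = 0 + 8418 = 8418 J.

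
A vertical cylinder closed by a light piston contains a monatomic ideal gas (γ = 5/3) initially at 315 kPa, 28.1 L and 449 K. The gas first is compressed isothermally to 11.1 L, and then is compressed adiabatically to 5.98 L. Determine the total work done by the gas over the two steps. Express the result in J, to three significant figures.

Step 1 (isothermal): W = P₁V₁ ln(V₂/V₁) = (8852) ln(11.1/28.1) = -8221 J.
After step 1: P = 797.4 kPa, V = 11.1 L, T = 449 K.
Step 2 (adiabatic): W = (P₁V₁ − P₂V₂)/(γ−1) = (8852 − 13369)/0.667 = -6776 J.
W_total = -8221 − 6776 = -14998 J.

W_total ≈ -15000 J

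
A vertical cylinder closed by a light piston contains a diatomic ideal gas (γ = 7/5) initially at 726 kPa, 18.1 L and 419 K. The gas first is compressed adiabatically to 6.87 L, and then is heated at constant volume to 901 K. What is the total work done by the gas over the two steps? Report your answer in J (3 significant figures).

W_total ≈ -15500 J

Step 1 (adiabatic): W = (P₁V₁ − P₂V₂)/(γ−1) = (13141 − 19360)/0.4 = -15548 J.
Step 2 (isochoric): W = 0 (constant volume).
W_total = -15548 + 0 = -15548 J.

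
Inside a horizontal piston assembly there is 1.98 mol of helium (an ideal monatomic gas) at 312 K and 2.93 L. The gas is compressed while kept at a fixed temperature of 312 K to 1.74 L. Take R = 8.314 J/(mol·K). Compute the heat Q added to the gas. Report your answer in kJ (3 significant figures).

Q ≈ -2.68 kJ

Isothermal ⇒ ΔU = 0, so Q = W = nRT ln(V₂/V₁).
Q = (1.98)(8.314)(312) ln(1.74/2.93) = 5136 × -0.5211 = -2676 J.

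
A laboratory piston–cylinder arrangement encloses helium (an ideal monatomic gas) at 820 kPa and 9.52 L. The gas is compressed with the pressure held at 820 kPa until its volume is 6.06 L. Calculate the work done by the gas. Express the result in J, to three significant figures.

Isobaric: W = P ΔV.
W = (820 kPa)(6.06 − 9.52 L) = (820)(-3.46) = -2837 J.

W ≈ -2840 J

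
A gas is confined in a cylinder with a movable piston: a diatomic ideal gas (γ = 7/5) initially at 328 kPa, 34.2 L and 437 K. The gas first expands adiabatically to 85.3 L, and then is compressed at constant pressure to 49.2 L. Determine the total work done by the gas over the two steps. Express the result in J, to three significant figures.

W_total ≈ 5290 J

Step 1 (adiabatic): W = (P₁V₁ − P₂V₂)/(γ−1) = (11218 − 7783)/0.4 = 8587 J.
After step 1: P = 91.24 kPa, V = 85.3 L, T = 303.2 K.
Step 2 (isobaric): W = PΔV = (91.24 kPa)(49.2 − 85.3 L) = -3294 J.
W_total = 8587 − 3294 = 5293 J.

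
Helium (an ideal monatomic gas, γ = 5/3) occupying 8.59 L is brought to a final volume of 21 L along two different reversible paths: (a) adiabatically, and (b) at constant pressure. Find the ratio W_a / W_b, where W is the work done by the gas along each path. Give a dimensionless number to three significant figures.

W_a / W_b ≈ 0.466

Path (a) adiabatic: W = P₁V₁(1 − (V₁/V₂)^(γ−1))/(γ−1) → W_a/(P₁V₁) = 0.6734.
Path (b) isobaric: W = P₁(V₂ − V₁) → W_b/(P₁V₁) = 1.445.
W_a / W_b = 0.6734 / 1.445 = 0.4661.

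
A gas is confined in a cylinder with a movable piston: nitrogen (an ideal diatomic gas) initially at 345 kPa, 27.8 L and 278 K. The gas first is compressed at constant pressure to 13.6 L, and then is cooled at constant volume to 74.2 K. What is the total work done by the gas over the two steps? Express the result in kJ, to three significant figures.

W_total ≈ -4.90 kJ

Step 1 (isobaric): W = PΔV = (345 kPa)(13.6 − 27.8 L) = -4899 J.
Step 2 (isochoric): W = 0 (constant volume).
W_total = -4899 + 0 = -4899 J.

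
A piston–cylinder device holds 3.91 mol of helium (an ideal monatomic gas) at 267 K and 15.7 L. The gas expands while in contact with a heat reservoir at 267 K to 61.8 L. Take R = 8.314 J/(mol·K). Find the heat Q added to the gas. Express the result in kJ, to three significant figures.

Q ≈ 11.9 kJ

Isothermal ⇒ ΔU = 0, so Q = W = nRT ln(V₂/V₁).
Q = (3.91)(8.314)(267) ln(61.8/15.7) = 8680 × 1.37 = 11893 J.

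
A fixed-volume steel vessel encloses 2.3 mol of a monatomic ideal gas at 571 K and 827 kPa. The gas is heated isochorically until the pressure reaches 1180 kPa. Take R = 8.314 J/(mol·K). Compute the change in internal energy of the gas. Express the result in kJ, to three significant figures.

ΔU ≈ 6.99 kJ

Constant volume ⇒ W = 0, so Q = ΔU = nCᵥΔT with Cᵥ = 3R/2 = 12.47 J/(mol·K).
At constant V, T₂/T₁ = P₂/P₁ ⇒ ΔT = T₁(P₂/P₁ − 1) = 571·(1180/827 − 1) = 243.7 K.
ΔU = (2.3)(12.47)(243.7) = 6991 J.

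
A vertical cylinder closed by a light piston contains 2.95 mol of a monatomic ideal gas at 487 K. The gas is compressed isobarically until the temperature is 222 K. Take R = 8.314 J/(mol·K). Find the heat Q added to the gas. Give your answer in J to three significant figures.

Isobaric: W = nRΔT = (2.95)(8.314)(-265) = -6499 J.
ΔU = nCᵥΔT with Cᵥ = 3R/2: ΔU = (2.95)(12.47)(-265) = -9749 J.
Q = ΔU + W = -9749 − 6499 = -16249 J.

Q ≈ -16200 J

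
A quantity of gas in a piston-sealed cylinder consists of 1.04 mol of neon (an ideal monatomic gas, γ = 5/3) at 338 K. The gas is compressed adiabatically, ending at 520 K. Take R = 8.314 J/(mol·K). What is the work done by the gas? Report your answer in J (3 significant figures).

W ≈ -2360 J

Adiabatic ⇒ Q = 0, so W_by = −ΔU = nCᵥ(T₁ − T₂).
Cᵥ = 3R/2 = 12.47 J/(mol·K).
W = (1.04)(12.47)(338 − 520) = -2361 J.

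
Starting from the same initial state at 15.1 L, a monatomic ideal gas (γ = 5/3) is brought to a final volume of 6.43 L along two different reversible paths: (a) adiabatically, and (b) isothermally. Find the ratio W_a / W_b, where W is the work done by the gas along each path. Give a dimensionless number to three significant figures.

Path (a) adiabatic: W = P₁V₁(1 − (V₁/V₂)^(γ−1))/(γ−1) → W_a/(P₁V₁) = -1.15.
Path (b) isothermal: W = P₁V₁ ln(V₂/V₁) → W_b/(P₁V₁) = -0.8537.
W_a / W_b = -1.15 / -0.8537 = 1.347.

W_a / W_b ≈ 1.35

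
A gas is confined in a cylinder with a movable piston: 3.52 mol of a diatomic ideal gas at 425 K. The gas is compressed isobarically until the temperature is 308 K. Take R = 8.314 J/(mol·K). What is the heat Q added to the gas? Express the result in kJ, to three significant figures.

Isobaric: W = nRΔT = (3.52)(8.314)(-117) = -3424 J.
ΔU = nCᵥΔT with Cᵥ = 5R/2: ΔU = (3.52)(20.79)(-117) = -8560 J.
Q = ΔU + W = -8560 − 3424 = -11984 J.

Q ≈ -12.0 kJ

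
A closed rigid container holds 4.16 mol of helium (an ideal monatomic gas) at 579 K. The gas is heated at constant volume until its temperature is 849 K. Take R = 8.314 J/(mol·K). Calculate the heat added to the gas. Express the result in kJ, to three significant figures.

Constant volume ⇒ W = 0, so Q = ΔU = nCᵥΔT with Cᵥ = 3R/2 = 12.47 J/(mol·K).
ΔU = (4.16)(12.47)(849 − 579) = 14007 J.

Q ≈ 14.0 kJ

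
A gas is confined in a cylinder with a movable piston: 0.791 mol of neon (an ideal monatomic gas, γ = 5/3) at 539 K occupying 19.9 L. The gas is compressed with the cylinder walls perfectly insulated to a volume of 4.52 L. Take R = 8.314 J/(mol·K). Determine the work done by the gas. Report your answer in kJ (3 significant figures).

Adiabatic: TV^(γ−1) = const with γ = 5/3.
T₂ = T₁ (V₁/V₂)^(γ−1) = 539 × (19.9/4.52)^0.667 = 539 × 2.686 = 1448 K.
W_by = nCᵥ(T₁ − T₂) = (0.791)(12.47)(539 − 1448) = -8966 J.

W ≈ -8.97 kJ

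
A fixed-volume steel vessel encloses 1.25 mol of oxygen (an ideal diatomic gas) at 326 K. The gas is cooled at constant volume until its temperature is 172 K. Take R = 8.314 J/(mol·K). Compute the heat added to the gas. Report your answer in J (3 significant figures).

Q ≈ -4000 J

Constant volume ⇒ W = 0, so Q = ΔU = nCᵥΔT with Cᵥ = 5R/2 = 20.79 J/(mol·K).
ΔU = (1.25)(20.79)(172 − 326) = -4001 J.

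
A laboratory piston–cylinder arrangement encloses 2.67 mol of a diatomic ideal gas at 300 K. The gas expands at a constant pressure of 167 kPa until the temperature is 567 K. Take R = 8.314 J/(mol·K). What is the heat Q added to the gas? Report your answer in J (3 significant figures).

Q ≈ 20700 J

Isobaric: W = nRΔT = (2.67)(8.314)(267) = 5927 J.
ΔU = nCᵥΔT with Cᵥ = 5R/2: ΔU = (2.67)(20.79)(267) = 14817 J.
Q = ΔU + W = 14817 + 5927 = 20744 J.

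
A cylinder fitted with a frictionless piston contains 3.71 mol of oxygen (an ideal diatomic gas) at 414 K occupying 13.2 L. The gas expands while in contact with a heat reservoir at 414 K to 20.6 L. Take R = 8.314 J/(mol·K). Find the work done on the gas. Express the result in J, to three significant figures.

W ≈ -5680 J

Isothermal: W = nRT ln(V₂/V₁).
W = (3.71)(8.314)(414) × ln(20.6/13.2)
  = 12770 × 0.4451
W_by_gas = 5684 J; work on gas = −W_by = -5684 J.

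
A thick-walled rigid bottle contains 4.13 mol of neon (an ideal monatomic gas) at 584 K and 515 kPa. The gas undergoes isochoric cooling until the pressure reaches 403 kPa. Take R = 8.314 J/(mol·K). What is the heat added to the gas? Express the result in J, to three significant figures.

Q ≈ -6540 J

Constant volume ⇒ W = 0, so Q = ΔU = nCᵥΔT with Cᵥ = 3R/2 = 12.47 J/(mol·K).
At constant V, T₂/T₁ = P₂/P₁ ⇒ ΔT = T₁(P₂/P₁ − 1) = 584·(403/515 − 1) = -127 K.
ΔU = (4.13)(12.47)(-127) = -6541 J.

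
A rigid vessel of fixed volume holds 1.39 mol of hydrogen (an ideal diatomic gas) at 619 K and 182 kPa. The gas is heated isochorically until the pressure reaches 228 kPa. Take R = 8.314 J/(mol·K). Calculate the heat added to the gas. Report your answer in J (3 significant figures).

Q ≈ 4520 J

Constant volume ⇒ W = 0, so Q = ΔU = nCᵥΔT with Cᵥ = 5R/2 = 20.79 J/(mol·K).
At constant V, T₂/T₁ = P₂/P₁ ⇒ ΔT = T₁(P₂/P₁ − 1) = 619·(228/182 − 1) = 156.5 K.
ΔU = (1.39)(20.79)(156.5) = 4520 J.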